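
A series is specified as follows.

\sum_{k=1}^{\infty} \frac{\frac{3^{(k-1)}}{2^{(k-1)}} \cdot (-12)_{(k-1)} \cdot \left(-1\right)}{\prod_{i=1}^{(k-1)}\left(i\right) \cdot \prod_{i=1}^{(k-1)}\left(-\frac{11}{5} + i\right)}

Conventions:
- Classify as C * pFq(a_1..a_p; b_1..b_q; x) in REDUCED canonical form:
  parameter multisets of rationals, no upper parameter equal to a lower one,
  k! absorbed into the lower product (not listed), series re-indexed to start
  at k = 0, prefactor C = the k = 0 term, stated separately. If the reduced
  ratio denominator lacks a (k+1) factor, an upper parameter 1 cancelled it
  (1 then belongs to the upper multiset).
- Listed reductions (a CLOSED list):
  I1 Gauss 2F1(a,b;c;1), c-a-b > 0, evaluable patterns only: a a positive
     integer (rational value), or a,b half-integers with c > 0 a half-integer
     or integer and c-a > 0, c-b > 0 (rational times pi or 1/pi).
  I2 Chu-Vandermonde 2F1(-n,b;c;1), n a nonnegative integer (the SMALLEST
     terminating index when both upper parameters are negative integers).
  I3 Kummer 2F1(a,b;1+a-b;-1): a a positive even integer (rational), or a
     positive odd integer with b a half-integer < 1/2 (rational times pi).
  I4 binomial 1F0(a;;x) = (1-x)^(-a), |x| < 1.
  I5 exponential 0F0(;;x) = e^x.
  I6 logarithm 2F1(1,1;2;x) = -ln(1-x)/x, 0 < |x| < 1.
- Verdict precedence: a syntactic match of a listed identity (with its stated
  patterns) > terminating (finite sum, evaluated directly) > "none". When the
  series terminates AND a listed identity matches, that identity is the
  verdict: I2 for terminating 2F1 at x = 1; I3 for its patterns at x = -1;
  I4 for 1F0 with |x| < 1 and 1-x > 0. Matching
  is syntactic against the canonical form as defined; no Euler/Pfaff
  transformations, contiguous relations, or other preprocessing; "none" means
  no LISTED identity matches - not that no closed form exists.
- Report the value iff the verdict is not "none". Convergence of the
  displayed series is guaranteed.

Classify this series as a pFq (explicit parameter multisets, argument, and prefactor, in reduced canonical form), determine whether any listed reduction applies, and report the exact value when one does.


Classification (C = -1): 1F1 with upper {-12}, lower {-\frac{6}{5}}, argument x = \frac{3}{2}. Verdict: terminating - upper parameter -12 makes this a finite sum (last index 12), evaluated exactly. Sum: -\frac{22023404248493987}{1927039347064832}.

Structural cue: t_0 being -1, the lower running product (C = -1) is a rising factorial.
Ratio: r(k) = \frac{3}{2} * (k-12) / [(k-\frac{6}{5}) (k+1)] - rational in k. x = \frac{3}{2}; t_0 = -1; negate the roots.


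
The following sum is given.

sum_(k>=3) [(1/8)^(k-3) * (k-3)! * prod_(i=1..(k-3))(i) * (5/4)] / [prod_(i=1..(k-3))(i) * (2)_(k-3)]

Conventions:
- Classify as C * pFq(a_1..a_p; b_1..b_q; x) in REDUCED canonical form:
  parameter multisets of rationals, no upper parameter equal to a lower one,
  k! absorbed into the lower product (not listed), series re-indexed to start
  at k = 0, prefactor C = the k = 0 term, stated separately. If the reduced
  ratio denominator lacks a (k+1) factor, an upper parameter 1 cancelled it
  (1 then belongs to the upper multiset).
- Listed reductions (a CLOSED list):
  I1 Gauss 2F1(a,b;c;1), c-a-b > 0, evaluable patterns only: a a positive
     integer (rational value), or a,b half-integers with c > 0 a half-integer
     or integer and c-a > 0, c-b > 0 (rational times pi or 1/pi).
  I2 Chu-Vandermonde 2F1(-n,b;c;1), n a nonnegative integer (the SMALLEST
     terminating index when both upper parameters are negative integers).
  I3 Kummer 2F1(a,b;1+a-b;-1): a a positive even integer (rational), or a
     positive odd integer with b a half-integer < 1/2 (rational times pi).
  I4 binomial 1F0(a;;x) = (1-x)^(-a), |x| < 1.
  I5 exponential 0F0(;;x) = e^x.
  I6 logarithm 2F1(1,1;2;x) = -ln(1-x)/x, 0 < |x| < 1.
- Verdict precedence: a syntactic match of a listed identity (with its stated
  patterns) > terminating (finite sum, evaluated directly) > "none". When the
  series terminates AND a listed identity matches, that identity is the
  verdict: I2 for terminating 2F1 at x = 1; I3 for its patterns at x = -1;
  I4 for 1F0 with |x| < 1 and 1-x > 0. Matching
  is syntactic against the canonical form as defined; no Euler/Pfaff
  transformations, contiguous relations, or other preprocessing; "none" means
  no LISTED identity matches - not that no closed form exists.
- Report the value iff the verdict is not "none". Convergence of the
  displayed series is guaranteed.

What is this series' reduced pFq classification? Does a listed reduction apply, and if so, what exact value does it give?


Classification (C = 5/4): 2F1 with upper {1, 1}, lower {2}, argument x = 1/8. Verdict (x = 1/8): the logarithmic series (I6) applies (the logarithm: parameters (1,1;2), x = 1/8). Hence: (-10) * ln(7/8).

First insight: t_0 = 5/4 here, and the product of the first k integers (C = 5/4) is k!.
Adjacent-term ratio: r(k) = (1/8) * (k+1) (k+1) / [(k+2) (k+1)] - poly over poly, x = (1/8) from leading terms; C = 5/4 at k = 0.


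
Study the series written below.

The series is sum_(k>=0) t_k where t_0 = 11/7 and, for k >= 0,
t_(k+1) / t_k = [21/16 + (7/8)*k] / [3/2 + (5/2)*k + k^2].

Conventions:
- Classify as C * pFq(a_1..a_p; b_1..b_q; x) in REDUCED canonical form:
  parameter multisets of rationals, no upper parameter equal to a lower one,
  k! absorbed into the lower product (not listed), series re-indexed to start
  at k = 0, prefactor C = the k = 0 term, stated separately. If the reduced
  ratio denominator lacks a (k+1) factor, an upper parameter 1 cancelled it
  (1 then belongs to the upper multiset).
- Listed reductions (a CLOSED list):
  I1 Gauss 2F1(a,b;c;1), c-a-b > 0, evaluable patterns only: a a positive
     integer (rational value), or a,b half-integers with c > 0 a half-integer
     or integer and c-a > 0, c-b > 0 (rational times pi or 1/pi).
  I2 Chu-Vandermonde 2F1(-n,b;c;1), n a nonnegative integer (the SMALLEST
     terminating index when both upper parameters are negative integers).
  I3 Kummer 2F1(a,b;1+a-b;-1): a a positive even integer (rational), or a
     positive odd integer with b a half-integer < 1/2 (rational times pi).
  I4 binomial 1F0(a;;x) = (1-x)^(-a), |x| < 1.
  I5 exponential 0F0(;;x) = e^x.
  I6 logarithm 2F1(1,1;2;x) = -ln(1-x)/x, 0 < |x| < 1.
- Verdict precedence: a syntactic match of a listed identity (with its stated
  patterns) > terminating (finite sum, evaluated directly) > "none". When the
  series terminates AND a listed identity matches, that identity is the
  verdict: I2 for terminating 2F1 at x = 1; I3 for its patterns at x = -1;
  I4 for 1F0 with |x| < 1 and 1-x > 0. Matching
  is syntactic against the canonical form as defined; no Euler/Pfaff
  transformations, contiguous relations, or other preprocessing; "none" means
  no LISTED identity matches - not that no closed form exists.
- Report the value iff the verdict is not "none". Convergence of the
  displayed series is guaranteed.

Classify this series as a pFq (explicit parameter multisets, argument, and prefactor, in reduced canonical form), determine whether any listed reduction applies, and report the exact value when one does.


The tell: from the first term 11/7: roots of the ratio polynomials (C = 11/7) are the negated parameters.
Adjacent-term ratio: r(k) = (7/8) * 1 / [(k+1)] - rational; roots negated = parameters, x = (7/8), C = 11/7.

Canonical form: C = 11/7 times 0F0 with upper {-}, lower {-}, x = 7/8. Verdict: exponential (I5) fires (the 0F0 exponential series at x = 7/8). Sum: (11/7) * e^(7/8).


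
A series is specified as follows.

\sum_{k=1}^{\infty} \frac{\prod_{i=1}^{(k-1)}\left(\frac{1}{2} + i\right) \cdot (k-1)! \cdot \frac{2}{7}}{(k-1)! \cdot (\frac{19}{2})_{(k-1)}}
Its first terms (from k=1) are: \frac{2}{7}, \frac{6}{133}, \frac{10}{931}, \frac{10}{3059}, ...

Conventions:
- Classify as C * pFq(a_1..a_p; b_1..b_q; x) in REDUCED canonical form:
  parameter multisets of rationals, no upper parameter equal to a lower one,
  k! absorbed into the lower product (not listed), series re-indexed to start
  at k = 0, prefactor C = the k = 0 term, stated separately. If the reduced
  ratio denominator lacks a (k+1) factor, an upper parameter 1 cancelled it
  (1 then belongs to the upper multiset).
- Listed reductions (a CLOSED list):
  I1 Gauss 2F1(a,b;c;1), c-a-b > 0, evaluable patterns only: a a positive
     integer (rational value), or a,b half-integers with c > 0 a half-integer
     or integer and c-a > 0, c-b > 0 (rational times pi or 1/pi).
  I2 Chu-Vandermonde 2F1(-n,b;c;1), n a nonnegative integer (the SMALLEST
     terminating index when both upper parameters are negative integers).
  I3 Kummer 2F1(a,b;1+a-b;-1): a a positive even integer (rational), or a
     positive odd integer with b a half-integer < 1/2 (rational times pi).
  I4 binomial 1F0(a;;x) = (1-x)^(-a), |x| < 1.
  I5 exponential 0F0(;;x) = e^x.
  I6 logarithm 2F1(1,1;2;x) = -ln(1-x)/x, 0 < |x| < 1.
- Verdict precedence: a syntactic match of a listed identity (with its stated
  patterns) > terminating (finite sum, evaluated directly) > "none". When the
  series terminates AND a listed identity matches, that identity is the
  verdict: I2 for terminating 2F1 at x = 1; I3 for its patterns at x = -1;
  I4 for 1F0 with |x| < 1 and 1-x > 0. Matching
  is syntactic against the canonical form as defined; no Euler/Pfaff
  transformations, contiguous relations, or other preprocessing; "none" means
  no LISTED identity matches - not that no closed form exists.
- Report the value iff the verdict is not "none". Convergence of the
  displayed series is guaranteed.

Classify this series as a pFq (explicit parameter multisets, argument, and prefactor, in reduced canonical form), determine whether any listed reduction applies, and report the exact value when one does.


The series (x = 1) is 2F1: upper {1, \frac{3}{2}}, lower {\frac{19}{2}}, prefactor \frac{2}{7}. Verdict: the Gauss summation I1 matches (x = 1: the Gamma ratio telescopes since c-a-b = 7 > 0 and a = 1 in Z>0). Value: \frac{17}{49}.

Key step: x = 1 and the factorial ratio (C = 2/7, x = 1) (k+a-1)!/(a-1)! is a rising factorial (a)_k.
Ratio: r(k) = 1 * (k+1) (k+\frac{3}{2}) / [(k+\frac{19}{2}) (k+1)] - poly over poly, x = 1 from leading terms; C = \frac{2}{7} at k = 0.


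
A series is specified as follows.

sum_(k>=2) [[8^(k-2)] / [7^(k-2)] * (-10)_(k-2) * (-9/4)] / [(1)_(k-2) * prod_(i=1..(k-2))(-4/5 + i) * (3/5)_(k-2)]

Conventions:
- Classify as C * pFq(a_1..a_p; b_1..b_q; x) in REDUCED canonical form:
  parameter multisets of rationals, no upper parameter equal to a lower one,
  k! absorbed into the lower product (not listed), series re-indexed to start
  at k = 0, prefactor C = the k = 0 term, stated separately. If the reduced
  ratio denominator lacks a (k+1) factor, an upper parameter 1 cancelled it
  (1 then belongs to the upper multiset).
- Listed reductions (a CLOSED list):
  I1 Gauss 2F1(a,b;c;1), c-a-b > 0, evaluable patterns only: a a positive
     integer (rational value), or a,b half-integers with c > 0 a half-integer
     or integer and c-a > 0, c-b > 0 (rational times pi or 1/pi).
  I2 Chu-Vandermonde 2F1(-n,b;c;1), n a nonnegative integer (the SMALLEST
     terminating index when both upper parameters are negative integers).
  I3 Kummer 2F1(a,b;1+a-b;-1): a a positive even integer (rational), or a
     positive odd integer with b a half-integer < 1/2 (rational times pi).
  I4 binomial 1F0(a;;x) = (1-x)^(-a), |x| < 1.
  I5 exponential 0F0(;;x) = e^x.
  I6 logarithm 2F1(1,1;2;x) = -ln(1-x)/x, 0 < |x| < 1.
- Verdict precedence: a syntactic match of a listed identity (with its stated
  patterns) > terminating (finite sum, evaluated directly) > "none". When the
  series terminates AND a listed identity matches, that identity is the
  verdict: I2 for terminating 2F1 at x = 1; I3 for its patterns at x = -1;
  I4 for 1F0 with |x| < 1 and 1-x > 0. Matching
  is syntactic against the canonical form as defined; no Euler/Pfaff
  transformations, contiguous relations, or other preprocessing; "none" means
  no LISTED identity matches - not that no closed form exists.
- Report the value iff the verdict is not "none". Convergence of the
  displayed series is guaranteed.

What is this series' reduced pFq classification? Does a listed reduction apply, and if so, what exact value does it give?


At argument 8/7: a 1F2 with upper {-10}, lower {1/5, 3/5}, scaled by C = -9/4. Verdict: terminating (-10 upstairs). 11 nonzero terms in all; added directly. Value: -143592938208033904726659889801/1360130591158551284222506356.

The tell: with t_0 = -9/4, (1)_k (prefactor -9/4) is k! itself.
Step ratio: r(k) = (8/7) * (k-10) / [(k+1/5) (k+3/5) (k+1)] - rational in k, leading ratio (8/7); with t_0 = -9/4, classification follows.


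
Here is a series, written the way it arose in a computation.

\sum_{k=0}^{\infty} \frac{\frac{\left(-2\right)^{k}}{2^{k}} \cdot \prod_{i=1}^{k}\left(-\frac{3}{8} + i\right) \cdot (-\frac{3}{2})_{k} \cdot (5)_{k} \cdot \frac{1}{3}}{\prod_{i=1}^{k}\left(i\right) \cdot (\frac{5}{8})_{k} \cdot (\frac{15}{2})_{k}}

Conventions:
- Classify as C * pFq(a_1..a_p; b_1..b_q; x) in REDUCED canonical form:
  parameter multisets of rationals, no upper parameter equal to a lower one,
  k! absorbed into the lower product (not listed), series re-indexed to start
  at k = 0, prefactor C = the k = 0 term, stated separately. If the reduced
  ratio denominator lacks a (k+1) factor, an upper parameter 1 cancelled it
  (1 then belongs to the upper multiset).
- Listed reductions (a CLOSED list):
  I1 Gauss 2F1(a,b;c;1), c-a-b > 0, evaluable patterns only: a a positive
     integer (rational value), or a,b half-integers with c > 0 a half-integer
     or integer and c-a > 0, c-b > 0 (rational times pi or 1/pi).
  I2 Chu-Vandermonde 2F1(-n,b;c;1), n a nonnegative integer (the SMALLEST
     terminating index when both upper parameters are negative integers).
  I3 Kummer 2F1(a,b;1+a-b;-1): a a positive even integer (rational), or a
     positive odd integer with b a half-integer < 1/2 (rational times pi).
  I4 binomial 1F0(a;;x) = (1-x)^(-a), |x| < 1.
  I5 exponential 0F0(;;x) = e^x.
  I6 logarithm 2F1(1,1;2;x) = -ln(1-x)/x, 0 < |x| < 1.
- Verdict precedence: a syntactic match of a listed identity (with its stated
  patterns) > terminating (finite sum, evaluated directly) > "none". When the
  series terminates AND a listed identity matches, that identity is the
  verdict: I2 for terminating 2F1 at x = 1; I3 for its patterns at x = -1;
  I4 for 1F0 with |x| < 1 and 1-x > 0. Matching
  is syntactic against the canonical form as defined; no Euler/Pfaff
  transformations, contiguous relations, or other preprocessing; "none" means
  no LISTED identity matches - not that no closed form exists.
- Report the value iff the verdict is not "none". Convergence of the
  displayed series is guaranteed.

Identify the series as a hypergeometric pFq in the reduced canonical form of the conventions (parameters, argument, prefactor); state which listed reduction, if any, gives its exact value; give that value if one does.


Key observation: t_0 = \frac{1}{3} here, and the two k-th powers (C = 1/3, x = -1) combine into one argument.
Step ratio: r(k) = -1 * (k-\frac{3}{2}) (k+5) / [(k+\frac{15}{2}) (k+1)] - poly over poly, x = -1 from leading terms; C = \frac{1}{3} at k = 0.

At argument -1: a 2F1 with upper {-\frac{3}{2}, 5}, lower {\frac{15}{2}}, scaled by C = \frac{1}{3}. Verdict: Kummer's theorem (I3) applies (x = -1; c = \frac{15}{2} equals 1+a-b for upper {-\frac{3}{2}, 5}: listed pattern). Value: \frac{15015}{65536} \cdot \pi.


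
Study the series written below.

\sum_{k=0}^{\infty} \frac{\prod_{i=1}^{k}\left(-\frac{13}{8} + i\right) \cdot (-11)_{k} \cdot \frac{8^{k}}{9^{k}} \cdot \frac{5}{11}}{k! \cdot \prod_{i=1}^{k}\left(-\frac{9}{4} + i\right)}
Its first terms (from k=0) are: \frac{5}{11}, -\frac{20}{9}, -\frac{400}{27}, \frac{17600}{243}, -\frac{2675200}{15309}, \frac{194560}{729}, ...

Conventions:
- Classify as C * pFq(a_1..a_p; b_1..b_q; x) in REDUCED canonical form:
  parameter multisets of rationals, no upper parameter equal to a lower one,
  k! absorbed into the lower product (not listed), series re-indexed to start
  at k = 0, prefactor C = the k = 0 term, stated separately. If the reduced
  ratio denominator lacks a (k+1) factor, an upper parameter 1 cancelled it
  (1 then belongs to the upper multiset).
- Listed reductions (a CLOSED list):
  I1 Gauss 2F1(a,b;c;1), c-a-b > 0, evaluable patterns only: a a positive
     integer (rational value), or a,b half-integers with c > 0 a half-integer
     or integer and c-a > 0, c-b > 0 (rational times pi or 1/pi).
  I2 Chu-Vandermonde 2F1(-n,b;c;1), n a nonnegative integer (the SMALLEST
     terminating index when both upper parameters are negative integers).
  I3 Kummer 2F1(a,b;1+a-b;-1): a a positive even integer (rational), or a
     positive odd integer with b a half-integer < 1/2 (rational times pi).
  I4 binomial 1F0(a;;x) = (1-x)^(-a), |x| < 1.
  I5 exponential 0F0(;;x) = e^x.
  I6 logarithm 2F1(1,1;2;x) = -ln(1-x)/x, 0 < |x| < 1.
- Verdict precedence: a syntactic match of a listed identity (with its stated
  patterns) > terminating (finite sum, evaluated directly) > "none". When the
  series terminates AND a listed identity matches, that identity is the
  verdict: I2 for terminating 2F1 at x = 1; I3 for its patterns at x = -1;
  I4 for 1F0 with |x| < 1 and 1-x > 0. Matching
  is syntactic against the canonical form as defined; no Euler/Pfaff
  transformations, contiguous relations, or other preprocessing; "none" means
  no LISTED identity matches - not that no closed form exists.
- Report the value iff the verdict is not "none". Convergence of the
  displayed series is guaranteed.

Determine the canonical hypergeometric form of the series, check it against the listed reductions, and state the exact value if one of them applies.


This is \frac{5}{11} * 2F1(-11, -\frac{5}{8}; -\frac{5}{4}; \frac{8}{9}) in reduced canonical form. Verdict: terminating - upper parameter -11 makes this a finite sum (last index 11), evaluated exactly. Exact value: -\frac{1014343769680475}{574283851197903}.

Structural cue: t_0 being \frac{5}{11}, the running product (prefactor 5/11) telescopes to a rising factorial.
Term ratio: r(k) = \frac{8}{9} * (k-11) (k-\frac{5}{8}) / [(k-\frac{5}{4}) (k+1)] - rational in k. x = \frac{8}{9}; t_0 = \frac{5}{11}; negate the roots.


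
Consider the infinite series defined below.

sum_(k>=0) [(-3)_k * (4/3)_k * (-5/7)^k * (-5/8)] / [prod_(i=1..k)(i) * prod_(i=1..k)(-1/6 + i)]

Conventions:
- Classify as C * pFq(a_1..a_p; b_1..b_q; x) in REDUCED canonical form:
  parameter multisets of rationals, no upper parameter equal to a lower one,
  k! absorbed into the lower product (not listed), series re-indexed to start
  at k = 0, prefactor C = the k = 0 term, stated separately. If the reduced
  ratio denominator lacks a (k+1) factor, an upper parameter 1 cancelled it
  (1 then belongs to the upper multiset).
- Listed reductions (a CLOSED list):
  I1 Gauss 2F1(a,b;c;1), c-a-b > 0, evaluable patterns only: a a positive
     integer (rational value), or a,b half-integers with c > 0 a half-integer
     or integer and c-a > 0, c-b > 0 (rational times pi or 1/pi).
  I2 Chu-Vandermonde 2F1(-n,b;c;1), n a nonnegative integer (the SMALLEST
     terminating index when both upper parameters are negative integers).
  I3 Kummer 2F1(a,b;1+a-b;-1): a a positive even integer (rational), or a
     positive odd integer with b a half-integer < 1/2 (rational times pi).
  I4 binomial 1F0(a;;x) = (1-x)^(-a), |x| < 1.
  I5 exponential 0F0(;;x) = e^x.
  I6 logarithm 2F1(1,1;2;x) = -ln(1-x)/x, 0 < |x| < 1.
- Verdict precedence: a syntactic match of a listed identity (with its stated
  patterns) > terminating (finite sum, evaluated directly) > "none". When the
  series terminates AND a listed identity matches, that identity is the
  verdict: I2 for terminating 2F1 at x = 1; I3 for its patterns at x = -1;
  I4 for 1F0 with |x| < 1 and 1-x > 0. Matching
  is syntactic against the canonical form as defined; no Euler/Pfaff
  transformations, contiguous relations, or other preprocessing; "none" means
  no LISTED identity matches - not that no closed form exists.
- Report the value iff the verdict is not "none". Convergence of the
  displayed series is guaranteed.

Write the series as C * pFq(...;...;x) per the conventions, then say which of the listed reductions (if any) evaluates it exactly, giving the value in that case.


Key observation: t_0 being -5/8, the product of the first k integers (prefactor -5/8) is k!.
Adjacent-term ratio: r(k) = (-5/7) * (k-3) (k+4/3) / [(k+5/6) (k+1)] ; factor over Q: parameters, x = (-5/7), and C = -5/8.

Prefactor -5/8, argument -5/7: 2F1 with upper {-3, 4/3} over lower {5/6}. Verdict: terminating. (-3)_k vanishes past k = 3, leaving a 4-term sum, computed directly. Hence: -385695/73304.


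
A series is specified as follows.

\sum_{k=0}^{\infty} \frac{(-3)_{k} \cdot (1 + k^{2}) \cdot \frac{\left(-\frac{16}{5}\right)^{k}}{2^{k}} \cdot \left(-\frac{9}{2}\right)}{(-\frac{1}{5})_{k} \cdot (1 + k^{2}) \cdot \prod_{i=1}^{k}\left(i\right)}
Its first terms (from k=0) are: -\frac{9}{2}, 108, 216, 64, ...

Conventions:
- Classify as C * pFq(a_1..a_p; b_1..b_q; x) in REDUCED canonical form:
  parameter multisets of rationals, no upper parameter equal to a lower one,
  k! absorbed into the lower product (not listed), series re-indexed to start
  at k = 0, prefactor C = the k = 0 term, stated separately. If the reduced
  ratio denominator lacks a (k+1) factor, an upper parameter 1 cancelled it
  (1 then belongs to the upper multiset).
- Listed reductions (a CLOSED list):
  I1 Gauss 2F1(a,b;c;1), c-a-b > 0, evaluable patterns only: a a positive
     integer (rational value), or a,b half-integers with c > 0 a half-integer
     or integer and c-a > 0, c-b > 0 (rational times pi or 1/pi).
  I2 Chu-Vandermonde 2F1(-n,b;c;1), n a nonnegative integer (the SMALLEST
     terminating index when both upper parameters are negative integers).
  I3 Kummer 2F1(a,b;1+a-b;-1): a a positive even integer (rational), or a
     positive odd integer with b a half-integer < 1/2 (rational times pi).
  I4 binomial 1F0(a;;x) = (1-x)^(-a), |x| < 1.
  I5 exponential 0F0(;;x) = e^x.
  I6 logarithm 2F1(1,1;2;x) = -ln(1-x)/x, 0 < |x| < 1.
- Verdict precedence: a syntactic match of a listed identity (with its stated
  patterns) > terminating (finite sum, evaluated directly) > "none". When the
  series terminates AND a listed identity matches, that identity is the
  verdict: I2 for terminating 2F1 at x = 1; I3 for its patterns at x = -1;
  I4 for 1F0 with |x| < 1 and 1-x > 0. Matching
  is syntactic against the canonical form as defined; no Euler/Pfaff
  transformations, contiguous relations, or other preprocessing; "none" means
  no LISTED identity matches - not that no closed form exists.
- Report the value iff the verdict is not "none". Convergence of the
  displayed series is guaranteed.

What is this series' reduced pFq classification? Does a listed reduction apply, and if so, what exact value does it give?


The series (x = -\frac{8}{5}) is 1F1: upper {-3}, lower {-\frac{1}{5}}, prefactor -\frac{9}{2}. Verdict: terminating. (-3)_k vanishes past k = 3, leaving a 4-term sum, computed directly. Its exact value is \frac{767}{2}.

Key step: t_0 = -\frac{9}{2} here, and striking the common factor k^2 + 1 reduces the term (C = -9/2).
Adjacent-term ratio: r(k) = -\frac{8}{5} * (k-3) / [(k-\frac{1}{5}) (k+1)] ; factor over Q: parameters, x = -\frac{8}{5}, and C = -\frac{9}{2}.


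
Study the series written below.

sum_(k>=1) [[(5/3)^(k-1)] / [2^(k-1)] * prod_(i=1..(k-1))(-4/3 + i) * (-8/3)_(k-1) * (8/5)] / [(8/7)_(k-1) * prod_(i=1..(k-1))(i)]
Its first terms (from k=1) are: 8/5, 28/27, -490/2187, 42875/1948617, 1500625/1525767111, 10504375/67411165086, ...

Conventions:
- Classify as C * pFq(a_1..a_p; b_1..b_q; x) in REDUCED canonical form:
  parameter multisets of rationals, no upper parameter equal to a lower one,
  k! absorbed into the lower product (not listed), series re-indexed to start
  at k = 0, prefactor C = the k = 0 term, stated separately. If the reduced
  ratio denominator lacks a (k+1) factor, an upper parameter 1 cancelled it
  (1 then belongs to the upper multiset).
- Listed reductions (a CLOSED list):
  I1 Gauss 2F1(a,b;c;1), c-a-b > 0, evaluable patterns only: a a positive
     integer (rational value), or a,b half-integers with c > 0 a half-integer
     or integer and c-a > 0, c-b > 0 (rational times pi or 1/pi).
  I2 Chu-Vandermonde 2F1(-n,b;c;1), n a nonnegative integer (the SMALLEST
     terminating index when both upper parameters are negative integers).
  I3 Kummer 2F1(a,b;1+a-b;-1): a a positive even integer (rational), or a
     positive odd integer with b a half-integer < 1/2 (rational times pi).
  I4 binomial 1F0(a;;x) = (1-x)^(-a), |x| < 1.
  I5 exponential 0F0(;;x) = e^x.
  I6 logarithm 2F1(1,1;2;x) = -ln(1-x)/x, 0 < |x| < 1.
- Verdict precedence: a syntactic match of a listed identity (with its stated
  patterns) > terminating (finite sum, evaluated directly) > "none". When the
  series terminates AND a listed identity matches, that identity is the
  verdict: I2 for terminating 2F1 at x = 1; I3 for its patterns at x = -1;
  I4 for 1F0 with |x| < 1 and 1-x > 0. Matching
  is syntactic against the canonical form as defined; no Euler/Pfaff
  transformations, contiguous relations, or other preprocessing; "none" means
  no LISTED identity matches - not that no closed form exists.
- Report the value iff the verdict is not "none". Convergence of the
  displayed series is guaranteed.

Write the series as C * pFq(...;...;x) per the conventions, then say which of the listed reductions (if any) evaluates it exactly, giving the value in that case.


Prefactor 8/5, argument 5/6: 2F1 with upper {-8/3, -1/3} over lower {8/7}. Verdict: none here - no I1-I6 shape fits x = 5/6 with lower {8/7}.

First insight: from the first term 8/5: the product of the first k integers (prefactor 8/5) is k!.
Adjacent-term ratio: r(k) = (5/6) * (k-8/3) (k-1/3) / [(k+8/7) (k+1)] ; factor over Q: parameters, x = (5/6), and C = 8/5.


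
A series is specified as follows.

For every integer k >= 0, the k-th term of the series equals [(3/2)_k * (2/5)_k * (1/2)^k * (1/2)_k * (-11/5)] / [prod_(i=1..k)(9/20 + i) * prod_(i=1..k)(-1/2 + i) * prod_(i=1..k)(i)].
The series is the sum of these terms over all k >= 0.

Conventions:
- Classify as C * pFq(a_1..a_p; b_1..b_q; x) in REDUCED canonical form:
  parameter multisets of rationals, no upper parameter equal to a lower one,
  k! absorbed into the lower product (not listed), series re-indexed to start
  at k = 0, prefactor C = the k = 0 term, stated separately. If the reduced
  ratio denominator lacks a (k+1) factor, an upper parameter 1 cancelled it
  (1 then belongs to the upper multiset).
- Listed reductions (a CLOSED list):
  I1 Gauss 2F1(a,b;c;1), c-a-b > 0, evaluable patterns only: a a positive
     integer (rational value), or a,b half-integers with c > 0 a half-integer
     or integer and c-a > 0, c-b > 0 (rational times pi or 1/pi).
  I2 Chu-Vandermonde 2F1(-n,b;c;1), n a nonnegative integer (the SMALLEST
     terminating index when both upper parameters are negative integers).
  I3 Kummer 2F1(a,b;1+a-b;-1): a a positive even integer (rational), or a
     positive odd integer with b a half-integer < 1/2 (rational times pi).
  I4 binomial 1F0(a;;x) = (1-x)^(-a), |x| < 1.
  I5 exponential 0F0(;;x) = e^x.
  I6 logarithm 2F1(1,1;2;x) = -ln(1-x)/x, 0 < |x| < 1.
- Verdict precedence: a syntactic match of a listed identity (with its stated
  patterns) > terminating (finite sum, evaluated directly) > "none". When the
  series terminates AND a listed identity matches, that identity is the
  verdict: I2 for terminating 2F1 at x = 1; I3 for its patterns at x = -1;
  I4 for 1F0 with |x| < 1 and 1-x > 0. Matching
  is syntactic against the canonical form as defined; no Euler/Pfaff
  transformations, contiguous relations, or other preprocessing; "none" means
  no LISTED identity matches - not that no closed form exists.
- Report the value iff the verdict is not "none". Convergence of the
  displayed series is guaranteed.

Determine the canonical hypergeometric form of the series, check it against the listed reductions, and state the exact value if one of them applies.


Classification (C = -11/5): 2F1 with upper {2/5, 3/2}, lower {29/20}, argument x = 1/2. Verdict: none. A 2F1 with upper {2/5, 3/2} fits none of I1-I6 at x = 1/2; the sum runs forever.

Structural cue: x = (1/2) and the lower running product (C = -11/5) is a rising factorial.
Step ratio: r(k) = (1/2) * (k+2/5) (k+3/2) / [(k+29/20) (k+1)] - poly over poly, x = (1/2) from leading terms; C = -11/5 at k = 0.


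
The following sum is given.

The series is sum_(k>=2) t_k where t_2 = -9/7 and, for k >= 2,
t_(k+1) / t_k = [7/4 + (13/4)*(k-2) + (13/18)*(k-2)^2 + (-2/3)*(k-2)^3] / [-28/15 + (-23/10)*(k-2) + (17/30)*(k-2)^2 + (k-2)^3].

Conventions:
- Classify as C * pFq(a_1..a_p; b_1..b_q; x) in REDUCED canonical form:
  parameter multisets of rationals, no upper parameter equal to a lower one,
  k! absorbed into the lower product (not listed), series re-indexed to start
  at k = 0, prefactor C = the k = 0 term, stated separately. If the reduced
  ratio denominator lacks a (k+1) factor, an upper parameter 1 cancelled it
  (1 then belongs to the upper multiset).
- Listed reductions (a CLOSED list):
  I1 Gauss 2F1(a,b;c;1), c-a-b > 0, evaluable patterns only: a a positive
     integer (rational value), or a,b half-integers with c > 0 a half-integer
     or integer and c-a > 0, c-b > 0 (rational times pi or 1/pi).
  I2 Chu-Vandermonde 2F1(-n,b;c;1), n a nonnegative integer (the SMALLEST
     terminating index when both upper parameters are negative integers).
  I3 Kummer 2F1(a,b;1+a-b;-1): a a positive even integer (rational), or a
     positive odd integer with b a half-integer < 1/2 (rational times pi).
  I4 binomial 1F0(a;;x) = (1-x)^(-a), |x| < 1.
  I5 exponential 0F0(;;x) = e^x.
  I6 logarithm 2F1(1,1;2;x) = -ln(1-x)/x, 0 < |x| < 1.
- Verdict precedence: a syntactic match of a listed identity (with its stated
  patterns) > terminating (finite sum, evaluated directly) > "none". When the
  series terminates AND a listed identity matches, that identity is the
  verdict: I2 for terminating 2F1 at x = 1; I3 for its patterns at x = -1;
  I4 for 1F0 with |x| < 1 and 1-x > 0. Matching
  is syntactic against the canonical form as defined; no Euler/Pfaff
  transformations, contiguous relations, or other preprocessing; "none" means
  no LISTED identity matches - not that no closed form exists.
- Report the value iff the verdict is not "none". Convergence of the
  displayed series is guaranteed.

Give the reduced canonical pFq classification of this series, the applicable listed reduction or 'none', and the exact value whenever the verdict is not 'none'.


At argument -2/3: a 2F1 with upper {-3, 3/4}, lower {-8/5}, scaled by C = -9/7. Verdict: terminating. With -3 upstairs the series is a 4-term polynomial sum; evaluated term by term. Exact value: -16141/2688.

The tell: x = (-2/3) and the parameter 7/6 appears in both the upper and lower lists and cancels.
Term ratio: r(k) = (-2/3) * (k-3) (k+3/4) / [(k-8/5) (k+1)] - rational in k. x = (-2/3); t_0 = -9/7; negate the roots.


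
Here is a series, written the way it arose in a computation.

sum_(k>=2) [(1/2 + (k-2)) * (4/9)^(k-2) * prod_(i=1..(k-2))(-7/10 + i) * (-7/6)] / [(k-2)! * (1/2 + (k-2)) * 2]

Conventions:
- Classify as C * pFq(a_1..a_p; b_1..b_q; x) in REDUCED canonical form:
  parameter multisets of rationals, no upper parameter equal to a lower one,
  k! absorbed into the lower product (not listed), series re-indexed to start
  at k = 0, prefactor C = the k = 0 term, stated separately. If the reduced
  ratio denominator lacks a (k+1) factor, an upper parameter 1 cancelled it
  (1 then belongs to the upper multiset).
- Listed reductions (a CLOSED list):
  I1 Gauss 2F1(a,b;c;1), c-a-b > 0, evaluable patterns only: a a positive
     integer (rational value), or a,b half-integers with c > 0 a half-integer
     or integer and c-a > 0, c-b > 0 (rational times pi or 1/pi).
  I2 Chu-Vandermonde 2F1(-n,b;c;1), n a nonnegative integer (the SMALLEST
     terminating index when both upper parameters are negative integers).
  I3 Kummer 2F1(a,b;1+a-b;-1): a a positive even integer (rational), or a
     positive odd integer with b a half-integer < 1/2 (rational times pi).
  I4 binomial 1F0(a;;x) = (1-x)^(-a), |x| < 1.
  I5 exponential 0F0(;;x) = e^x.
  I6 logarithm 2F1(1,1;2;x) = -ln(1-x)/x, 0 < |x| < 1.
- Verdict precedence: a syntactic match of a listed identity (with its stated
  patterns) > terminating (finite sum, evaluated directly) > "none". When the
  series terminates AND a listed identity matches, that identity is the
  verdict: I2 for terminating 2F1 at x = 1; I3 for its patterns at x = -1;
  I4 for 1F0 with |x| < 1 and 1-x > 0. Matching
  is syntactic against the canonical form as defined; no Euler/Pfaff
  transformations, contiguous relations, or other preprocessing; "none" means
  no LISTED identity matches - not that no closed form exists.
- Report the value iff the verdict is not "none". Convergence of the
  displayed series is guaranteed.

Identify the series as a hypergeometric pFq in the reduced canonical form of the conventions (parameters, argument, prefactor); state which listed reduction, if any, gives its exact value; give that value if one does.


Prefactor -7/12, argument 4/9: 1F0 with upper {3/10} over lower {-}. Verdict (x = 4/9): binomial (I4) applies (the 1F0 binomial series: exponent -3/10, x = 4/9). Sum: (-7/12) * (5/9)^(-3/10).

First insight: t_0 being -7/12, the constant factors (C = -7/12) combine into one prefactor.
Adjacent-term ratio: r(k) = (4/9) * (k+3/10) / [(k+1)] - rational in k, leading ratio (4/9); with t_0 = -7/12, classification follows.


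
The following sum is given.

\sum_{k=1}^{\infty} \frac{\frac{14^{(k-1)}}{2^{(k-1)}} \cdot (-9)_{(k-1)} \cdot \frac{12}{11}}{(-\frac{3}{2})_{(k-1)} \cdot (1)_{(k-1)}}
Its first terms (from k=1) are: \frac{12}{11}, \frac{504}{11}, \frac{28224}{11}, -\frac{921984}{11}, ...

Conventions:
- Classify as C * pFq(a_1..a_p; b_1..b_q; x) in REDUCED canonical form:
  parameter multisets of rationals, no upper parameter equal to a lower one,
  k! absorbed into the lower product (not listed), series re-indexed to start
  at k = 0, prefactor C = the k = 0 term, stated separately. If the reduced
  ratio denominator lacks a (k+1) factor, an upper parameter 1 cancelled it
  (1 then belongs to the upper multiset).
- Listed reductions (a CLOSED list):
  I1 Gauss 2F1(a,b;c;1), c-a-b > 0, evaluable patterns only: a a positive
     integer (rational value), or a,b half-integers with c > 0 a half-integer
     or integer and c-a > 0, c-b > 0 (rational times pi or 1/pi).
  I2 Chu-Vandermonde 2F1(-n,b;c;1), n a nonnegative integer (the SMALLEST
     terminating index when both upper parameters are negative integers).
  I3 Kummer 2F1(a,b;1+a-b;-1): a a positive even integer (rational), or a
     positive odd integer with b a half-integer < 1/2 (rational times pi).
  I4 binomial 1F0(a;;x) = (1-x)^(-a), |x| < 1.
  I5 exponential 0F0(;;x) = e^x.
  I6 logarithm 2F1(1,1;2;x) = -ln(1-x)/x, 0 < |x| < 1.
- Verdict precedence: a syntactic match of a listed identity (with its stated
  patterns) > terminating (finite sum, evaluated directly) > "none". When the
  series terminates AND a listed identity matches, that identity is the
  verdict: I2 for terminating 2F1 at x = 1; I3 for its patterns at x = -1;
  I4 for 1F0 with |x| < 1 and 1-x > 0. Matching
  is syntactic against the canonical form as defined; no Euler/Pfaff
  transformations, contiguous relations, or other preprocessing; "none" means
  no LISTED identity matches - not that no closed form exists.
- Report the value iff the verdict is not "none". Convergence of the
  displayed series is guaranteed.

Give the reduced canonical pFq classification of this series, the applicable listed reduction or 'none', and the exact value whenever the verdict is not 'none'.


x = 7 here; the reduced form reads 1F1, upper {-9}, lower {-\frac{3}{2}}, C = \frac{12}{11}. Verdict: terminating - the sum ends at index 9 because -9 is a negative integer; exact evaluation follows. Its exact value is \frac{398703076}{212355}.

First insight: t_0 = \frac{12}{11} here, and the two k-th powers (prefactor 12/11) combine into one argument.
Ratio: r(k) = 7 * (k-9) / [(k-\frac{3}{2}) (k+1)] - rational in k. x = 7; t_0 = \frac{12}{11}; negate the roots.


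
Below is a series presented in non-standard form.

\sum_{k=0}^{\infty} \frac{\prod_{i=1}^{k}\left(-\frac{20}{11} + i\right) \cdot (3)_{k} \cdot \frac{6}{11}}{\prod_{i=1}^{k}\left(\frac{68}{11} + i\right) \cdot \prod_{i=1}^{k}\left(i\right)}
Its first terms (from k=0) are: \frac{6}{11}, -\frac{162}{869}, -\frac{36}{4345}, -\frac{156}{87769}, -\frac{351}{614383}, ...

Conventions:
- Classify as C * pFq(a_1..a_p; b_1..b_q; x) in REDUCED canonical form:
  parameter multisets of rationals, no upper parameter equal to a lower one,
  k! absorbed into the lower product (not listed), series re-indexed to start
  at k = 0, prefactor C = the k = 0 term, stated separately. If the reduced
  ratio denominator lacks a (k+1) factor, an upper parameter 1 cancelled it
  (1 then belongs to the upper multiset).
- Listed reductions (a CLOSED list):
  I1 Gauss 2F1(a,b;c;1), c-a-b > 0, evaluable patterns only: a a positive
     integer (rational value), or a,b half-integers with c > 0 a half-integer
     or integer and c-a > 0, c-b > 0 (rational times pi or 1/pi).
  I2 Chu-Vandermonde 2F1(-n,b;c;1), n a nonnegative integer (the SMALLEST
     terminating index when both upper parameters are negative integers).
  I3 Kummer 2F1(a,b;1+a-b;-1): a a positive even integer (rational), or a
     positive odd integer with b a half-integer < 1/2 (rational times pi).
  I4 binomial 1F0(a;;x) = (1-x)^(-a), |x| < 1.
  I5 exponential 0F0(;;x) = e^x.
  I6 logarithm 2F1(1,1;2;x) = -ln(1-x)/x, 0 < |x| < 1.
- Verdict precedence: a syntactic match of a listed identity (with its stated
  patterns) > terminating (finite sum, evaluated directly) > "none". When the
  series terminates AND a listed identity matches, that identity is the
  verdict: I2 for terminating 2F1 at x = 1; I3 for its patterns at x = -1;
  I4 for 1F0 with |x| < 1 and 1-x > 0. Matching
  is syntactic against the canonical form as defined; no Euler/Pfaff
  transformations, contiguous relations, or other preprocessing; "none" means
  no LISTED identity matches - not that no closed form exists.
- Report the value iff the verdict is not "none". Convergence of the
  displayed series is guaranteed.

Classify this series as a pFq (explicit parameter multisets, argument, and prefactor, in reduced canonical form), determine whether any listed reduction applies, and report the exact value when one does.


This is \frac{6}{11} * 2F1(-\frac{9}{11}, 3; \frac{79}{11}; 1) in reduced canonical form. Verdict: Gauss (I1, integer-parameter pattern) applies (x = 1: the Gamma ratio telescopes since c-a-b = 5 > 0 and a = 3 in Z>0). Exact value: \frac{178296}{512435}.

Structural cue: from the first term \frac{6}{11}: the lower running product (prefactor 6/11) is a rising factorial.
Term ratio: r(k) = 1 * (k-\frac{9}{11}) (k+3) / [(k+\frac{79}{11}) (k+1)] - rational in k. x = 1; t_0 = \frac{6}{11}; negate the roots.


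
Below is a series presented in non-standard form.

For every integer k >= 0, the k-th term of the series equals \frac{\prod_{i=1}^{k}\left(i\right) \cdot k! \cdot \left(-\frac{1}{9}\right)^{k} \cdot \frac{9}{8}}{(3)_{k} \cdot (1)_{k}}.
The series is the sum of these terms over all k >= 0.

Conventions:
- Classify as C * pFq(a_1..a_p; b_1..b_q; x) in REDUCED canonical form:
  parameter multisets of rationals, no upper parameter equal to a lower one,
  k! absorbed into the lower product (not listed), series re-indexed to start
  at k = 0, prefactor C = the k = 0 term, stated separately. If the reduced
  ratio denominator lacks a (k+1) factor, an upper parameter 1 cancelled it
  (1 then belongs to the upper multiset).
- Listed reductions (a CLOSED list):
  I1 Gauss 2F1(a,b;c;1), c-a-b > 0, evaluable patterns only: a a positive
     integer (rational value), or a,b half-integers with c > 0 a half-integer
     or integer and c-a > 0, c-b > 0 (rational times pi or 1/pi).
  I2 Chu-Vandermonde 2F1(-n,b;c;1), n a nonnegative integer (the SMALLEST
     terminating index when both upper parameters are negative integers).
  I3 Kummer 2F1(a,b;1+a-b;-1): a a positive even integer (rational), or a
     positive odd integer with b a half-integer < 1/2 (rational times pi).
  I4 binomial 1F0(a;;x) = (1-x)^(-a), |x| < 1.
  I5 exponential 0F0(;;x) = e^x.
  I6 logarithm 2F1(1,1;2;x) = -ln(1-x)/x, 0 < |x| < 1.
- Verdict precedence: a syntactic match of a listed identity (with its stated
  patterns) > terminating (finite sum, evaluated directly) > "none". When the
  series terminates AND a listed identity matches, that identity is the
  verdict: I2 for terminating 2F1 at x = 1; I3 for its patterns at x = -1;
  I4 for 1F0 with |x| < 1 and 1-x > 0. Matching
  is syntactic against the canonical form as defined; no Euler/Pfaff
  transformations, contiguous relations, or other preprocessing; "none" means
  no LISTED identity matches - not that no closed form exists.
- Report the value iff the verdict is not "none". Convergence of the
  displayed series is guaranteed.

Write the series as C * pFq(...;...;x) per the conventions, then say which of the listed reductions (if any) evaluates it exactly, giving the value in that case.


The tell: with t_0 = \frac{9}{8}, the running product (prefactor 9/8) telescopes to a rising factorial.
Consecutive-term ratio: r(k) = -\frac{1}{9} * (k+1) (k+1) / [(k+3) (k+1)] - rational in k. x = -\frac{1}{9}; t_0 = \frac{9}{8}; negate the roots.

x = -\frac{1}{9} here; the reduced form reads 2F1, upper {1, 1}, lower {3}, C = \frac{9}{8}. Verdict: none - this 2F1 at x = -\frac{1}{9} matches no listed pattern, and upper {1, 1} holds no stopper.
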